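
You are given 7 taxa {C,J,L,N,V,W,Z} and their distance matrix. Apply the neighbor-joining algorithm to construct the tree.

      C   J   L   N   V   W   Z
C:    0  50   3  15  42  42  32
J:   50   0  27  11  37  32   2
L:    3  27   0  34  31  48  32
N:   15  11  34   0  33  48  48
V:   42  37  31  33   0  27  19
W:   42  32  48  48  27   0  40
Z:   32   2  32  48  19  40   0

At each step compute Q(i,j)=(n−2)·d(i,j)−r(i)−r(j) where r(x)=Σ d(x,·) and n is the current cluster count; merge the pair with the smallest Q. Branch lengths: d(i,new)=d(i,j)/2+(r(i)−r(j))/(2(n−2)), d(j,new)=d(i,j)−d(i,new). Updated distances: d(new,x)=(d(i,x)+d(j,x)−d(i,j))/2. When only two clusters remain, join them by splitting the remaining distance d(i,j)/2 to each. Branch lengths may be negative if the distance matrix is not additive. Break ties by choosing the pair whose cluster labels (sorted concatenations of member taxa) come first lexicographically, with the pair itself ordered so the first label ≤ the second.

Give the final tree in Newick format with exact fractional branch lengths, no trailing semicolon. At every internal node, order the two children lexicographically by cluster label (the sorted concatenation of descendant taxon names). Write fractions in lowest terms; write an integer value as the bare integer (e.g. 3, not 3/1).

(((((C:12/5,L:3/5):283/24,N:269/24):33/4,(J:-25/16,Z:57/16):87/8):53/8,V:137/16):295/32,W:295/32)

iteration 1: select C,L (d=3, Q=-344); attach at lengths (12/5, 3/5); label the merged cluster CL
  updated: d(CL,J)=37, d(CL,N)=23, d(CL,V)=35, d(CL,W)=87/2, d(CL,Z)=61/2
iteration 2: select J,Z (d=2, Q=-501/2); attach at lengths (-25/16, 57/16); label the merged cluster JZ
  updated: d(CL,JZ)=131/4, d(JZ,N)=57/2, d(JZ,V)=27, d(JZ,W)=35
iteration 3: select CL,N (d=23, Q=-791/4); attach at lengths (283/24, 269/24); label the merged cluster CLN
  updated: d(CLN,JZ)=153/8, d(CLN,V)=45/2, d(CLN,W)=137/4
iteration 4: select CLN,JZ (d=153/8, Q=-475/4); attach at lengths (33/4, 87/8); label the merged cluster CJLNZ
  updated: d(CJLNZ,V)=243/16, d(CJLNZ,W)=401/16
iteration 5: select CJLNZ,V (d=243/16, Q=-269/4); attach at lengths (53/8, 137/16); label the merged cluster CJLNVZ
  updated: d(CJLNVZ,W)=295/16
iteration 6: select CJLNVZ,W (d=295/16); attach at lengths (295/32, 295/32); label the merged cluster CJLNVWZ
final tree: (((((C:12/5,L:3/5):283/24,N:269/24):33/4,(J:-25/16,Z:57/16):87/8):53/8,V:137/16):295/32,W:295/32)
total length: 323/4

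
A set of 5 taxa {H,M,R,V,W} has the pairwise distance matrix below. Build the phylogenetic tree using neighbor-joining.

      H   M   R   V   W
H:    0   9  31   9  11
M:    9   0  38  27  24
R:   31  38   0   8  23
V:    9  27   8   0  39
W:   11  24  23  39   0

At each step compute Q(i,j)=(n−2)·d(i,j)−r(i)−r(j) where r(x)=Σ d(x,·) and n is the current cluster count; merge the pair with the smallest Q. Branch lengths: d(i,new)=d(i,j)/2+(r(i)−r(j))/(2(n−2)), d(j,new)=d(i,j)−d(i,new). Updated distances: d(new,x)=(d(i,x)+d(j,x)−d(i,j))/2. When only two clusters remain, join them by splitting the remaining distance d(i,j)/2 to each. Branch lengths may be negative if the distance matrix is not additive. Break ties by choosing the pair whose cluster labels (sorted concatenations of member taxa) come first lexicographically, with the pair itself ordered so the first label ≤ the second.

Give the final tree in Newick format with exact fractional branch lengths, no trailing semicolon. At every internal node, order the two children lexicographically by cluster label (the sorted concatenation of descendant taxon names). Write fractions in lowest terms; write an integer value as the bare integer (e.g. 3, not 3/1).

(((H:-15/8,M:87/8):15/8,(R:41/6,V:7/6):127/8):89/16,W:89/16)

step 1: merge (R,V) at d=8, Q=-159; branch lengths R→41/6, V→7/6; new cluster RV
  updated: d(H,RV)=16, d(M,RV)=57/2, d(RV,W)=27
step 2: merge (H,M) at d=9, Q=-159/2; branch lengths H→-15/8, M→87/8; new cluster HM
  updated: d(HM,RV)=71/4, d(HM,W)=13
step 3: merge (HM,RV) at d=71/4, Q=-231/4; branch lengths HM→15/8, RV→127/8; new cluster HMRV
  updated: d(HMRV,W)=89/8
step 4: merge (HMRV,W) at d=89/8; branch lengths HMRV→89/16, W→89/16; new cluster HMRVW
final tree: (((H:-15/8,M:87/8):15/8,(R:41/6,V:7/6):127/8):89/16,W:89/16)
total length: 367/8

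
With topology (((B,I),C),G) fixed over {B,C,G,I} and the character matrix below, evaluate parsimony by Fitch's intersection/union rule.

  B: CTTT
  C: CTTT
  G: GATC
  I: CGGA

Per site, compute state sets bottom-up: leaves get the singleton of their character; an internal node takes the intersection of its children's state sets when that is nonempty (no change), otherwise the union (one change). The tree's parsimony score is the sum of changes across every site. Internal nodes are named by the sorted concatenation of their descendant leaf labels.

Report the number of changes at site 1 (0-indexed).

site 0, node BI: B={C} ∩ I={C} → {C} (+0)
site 0, node BCI: BI={C} ∩ C={C} → {C} (+0)
site 0, node BCGI: BCI={C} ∪ G={G} → {C,G} (+1)
site 1, node BI: B={T} ∪ I={G} → {G,T} (+1)
site 1, node BCI: BI={G,T} ∩ C={T} → {T} (+0)
site 1, node BCGI: BCI={T} ∪ G={A} → {A,T} (+1)
site 2, node BI: B={T} ∪ I={G} → {G,T} (+1)
site 2, node BCI: BI={G,T} ∩ C={T} → {T} (+0)
site 2, node BCGI: BCI={T} ∩ G={T} → {T} (+0)
site 3, node BI: B={T} ∪ I={A} → {A,T} (+1)
site 3, node BCI: BI={A,T} ∩ C={T} → {T} (+0)
site 3, node BCGI: BCI={T} ∪ G={C} → {C,T} (+1)
per-site changes: [1, 2, 1, 2]; total = 6

2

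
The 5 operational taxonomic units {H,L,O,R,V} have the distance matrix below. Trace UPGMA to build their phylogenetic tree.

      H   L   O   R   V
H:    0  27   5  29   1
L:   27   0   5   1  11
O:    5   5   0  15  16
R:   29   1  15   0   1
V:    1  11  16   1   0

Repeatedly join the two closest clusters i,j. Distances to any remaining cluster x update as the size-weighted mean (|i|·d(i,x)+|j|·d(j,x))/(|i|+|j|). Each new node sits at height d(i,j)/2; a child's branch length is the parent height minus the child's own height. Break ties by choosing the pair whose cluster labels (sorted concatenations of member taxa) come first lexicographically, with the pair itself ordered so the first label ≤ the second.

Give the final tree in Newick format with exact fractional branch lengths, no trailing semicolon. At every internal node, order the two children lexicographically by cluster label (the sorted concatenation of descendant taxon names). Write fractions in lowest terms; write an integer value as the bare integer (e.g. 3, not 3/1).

((H:1/2,V:1/2):83/12,((L:1/2,R:1/2):9/2,O:5):29/12)

1. join H+V (d=1) ⇒ HV; edges |H|=1/2, |V|=1/2
  updated: d(HV,L)=19, d(HV,O)=21/2, d(HV,R)=15
2. join L+R (d=1) ⇒ LR; edges |L|=1/2, |R|=1/2
  updated: d(HV,LR)=17, d(LR,O)=10
3. join LR+O (d=10) ⇒ LOR; edges |LR|=9/2, |O|=5
  updated: d(HV,LOR)=89/6
4. join HV+LOR (d=89/6) ⇒ HLORV; edges |HV|=83/12, |LOR|=29/12
final tree: ((H:1/2,V:1/2):83/12,((L:1/2,R:1/2):9/2,O:5):29/12)
total length: 125/6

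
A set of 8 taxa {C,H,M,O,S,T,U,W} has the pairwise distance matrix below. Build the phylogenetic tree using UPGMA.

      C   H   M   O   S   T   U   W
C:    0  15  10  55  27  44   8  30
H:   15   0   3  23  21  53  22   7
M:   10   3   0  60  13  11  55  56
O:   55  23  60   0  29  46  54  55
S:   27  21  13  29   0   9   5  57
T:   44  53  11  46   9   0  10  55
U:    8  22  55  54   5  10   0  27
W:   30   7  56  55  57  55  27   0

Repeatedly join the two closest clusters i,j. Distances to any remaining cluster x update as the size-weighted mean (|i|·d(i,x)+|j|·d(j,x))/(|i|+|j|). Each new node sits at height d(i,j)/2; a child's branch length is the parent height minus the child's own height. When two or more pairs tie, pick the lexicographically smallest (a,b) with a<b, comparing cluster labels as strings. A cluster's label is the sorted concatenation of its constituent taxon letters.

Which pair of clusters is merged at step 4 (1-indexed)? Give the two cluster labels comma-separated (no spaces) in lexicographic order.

iteration 1: select H,M (d=3); attach at lengths (3/2, 3/2); label the merged cluster HM
  updated: d(C,HM)=25/2, d(HM,O)=83/2, d(HM,S)=17, d(HM,T)=32, d(HM,U)=77/2, d(HM,W)=63/2
iteration 2: select S,U (d=5); attach at lengths (5/2, 5/2); label the merged cluster SU
  updated: d(C,SU)=35/2, d(HM,SU)=111/4, d(O,SU)=83/2, d(SU,T)=19/2, d(SU,W)=42
iteration 3: select SU,T (d=19/2); attach at lengths (9/4, 19/4); label the merged cluster STU
  updated: d(C,STU)=79/3, d(HM,STU)=175/6, d(O,STU)=43, d(STU,W)=139/3
iteration 4: select C,HM (d=25/2); attach at lengths (25/4, 19/4); label the merged cluster CHM
  updated: d(CHM,O)=46, d(CHM,STU)=254/9, d(CHM,W)=31
iteration 5: select CHM,STU (d=254/9); attach at lengths (283/36, 337/36); label the merged cluster CHMSTU
  updated: d(CHMSTU,O)=89/2, d(CHMSTU,W)=116/3
iteration 6: select CHMSTU,W (d=116/3); attach at lengths (47/9, 58/3); label the merged cluster CHMSTUW
  updated: d(CHMSTUW,O)=46
iteration 7: select CHMSTUW,O (d=46); attach at lengths (11/3, 23); label the merged cluster CHMOSTUW
final tree: ((((C:25/4,(H:3/2,M:3/2):19/4):283/36,((S:5/2,U:5/2):9/4,T:19/4):337/36):47/9,W:58/3):11/3,O:23)
total length: 850/9

C,HM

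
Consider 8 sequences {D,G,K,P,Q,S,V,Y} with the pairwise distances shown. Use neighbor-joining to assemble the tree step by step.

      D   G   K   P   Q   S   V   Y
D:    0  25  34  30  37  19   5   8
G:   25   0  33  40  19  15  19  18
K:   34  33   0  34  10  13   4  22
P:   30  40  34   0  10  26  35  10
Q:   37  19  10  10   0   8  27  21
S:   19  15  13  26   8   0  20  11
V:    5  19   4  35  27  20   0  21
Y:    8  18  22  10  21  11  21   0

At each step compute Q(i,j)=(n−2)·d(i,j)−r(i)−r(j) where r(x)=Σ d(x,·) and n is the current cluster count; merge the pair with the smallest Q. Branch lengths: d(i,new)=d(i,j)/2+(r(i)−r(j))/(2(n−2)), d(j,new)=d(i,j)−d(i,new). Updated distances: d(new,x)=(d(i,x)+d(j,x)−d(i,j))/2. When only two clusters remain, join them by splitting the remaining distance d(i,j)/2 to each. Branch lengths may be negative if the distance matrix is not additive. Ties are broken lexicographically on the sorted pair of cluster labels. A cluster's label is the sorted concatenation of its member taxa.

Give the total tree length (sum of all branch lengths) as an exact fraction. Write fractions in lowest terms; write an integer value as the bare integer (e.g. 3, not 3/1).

1. join D+V (d=5, Q=-259) ⇒ DV; edges |D|=19/4, |V|=1/4
  updated: d(DV,G)=39/2, d(DV,K)=33/2, d(DV,P)=30, d(DV,Q)=59/2, d(DV,S)=17, d(DV,Y)=12
2. join P+Q (d=10, Q=-395/2) ⇒ PQ; edges |P|=41/4, |Q|=-1/4
  updated: d(DV,PQ)=99/4, d(G,PQ)=49/2, d(K,PQ)=17, d(PQ,S)=12, d(PQ,Y)=21/2
3. join DV+K (d=33/2, Q=-501/4) ⇒ DKV; edges |DV|=217/32, |K|=311/32
  updated: d(DKV,G)=18, d(DKV,PQ)=101/8, d(DKV,S)=27/4, d(DKV,Y)=35/4
4. join PQ+Y (d=21/2, Q=-611/8) ⇒ PQY; edges |PQ|=343/48, |Y|=161/48
  updated: d(DKV,PQY)=87/16, d(G,PQY)=16, d(PQY,S)=25/4
5. join DKV+PQY (d=87/16, Q=-47) ⇒ DKPQVY; edges |DKV|=107/32, |PQY|=67/32
  updated: d(DKPQVY,G)=457/32, d(DKPQVY,S)=121/32
6. join DKPQVY+G (d=457/32, Q=-529/16) ⇒ DGKPQVY; edges |DKPQVY|=49/32, |G|=51/4
  updated: d(DGKPQVY,S)=9/4
7. join DGKPQVY+S (d=9/4) ⇒ DGKPQSVY; edges |DGKPQVY|=9/8, |S|=9/8
final tree: (((((D:19/4,V:1/4):217/32,K:311/32):107/32,((P:41/4,Q:-1/4):343/48,Y:161/48):67/32):49/32,G:51/4):9/8,S:9/8)
total length: 2047/32

2047/32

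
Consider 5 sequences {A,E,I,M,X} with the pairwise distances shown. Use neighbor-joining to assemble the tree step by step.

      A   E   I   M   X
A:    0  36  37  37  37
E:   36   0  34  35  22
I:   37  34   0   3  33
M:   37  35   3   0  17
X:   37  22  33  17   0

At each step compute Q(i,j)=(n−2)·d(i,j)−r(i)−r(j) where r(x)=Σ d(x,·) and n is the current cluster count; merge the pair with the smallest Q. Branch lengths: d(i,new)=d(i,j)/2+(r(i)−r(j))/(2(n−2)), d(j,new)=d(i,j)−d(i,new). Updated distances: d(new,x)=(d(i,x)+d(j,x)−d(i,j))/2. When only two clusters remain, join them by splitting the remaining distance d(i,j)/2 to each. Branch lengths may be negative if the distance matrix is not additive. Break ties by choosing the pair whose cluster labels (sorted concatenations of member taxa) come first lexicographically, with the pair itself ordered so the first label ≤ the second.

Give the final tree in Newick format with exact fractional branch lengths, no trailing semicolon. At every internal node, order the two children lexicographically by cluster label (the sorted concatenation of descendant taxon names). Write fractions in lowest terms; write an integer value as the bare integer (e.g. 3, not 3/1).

1. join I+M (d=3, Q=-190) ⇒ IM; edges |I|=4, |M|=-1
  updated: d(A,IM)=71/2, d(E,IM)=33, d(IM,X)=47/2
2. join A+IM (d=71/2, Q=-259/2) ⇒ AIM; edges |A|=175/8, |IM|=109/8
  updated: d(AIM,E)=67/4, d(AIM,X)=25/2
3. join AIM+E (d=67/4, Q=-205/4) ⇒ AEIM; edges |AIM|=29/8, |E|=105/8
  updated: d(AEIM,X)=71/8
4. join AEIM+X (d=71/8) ⇒ AEIMX; edges |AEIM|=71/16, |X|=71/16
final tree: (((A:175/8,(I:4,M:-1):109/8):29/8,E:105/8):71/16,X:71/16)
total length: 513/8

(((A:175/8,(I:4,M:-1):109/8):29/8,E:105/8):71/16,X:71/16)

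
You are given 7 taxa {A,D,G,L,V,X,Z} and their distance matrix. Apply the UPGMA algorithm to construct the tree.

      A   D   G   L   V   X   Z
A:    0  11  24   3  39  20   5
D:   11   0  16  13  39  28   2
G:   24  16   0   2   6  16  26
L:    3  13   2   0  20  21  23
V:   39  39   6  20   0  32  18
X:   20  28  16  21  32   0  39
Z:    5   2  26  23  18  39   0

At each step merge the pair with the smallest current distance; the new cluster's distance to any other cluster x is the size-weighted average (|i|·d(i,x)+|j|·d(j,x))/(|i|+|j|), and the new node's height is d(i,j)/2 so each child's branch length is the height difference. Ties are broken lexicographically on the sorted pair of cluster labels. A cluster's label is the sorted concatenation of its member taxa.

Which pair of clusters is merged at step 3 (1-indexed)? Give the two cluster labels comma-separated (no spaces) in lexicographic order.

A,DZ

1. join D+Z (d=2) ⇒ DZ; edges |D|=1, |Z|=1
  updated: d(A,DZ)=8, d(DZ,G)=21, d(DZ,L)=18, d(DZ,V)=57/2, d(DZ,X)=67/2
2. join G+L (d=2) ⇒ GL; edges |G|=1, |L|=1
  updated: d(A,GL)=27/2, d(DZ,GL)=39/2, d(GL,V)=13, d(GL,X)=37/2
3. join A+DZ (d=8) ⇒ ADZ; edges |A|=4, |DZ|=3
  updated: d(ADZ,GL)=35/2, d(ADZ,V)=32, d(ADZ,X)=29
4. join GL+V (d=13) ⇒ GLV; edges |GL|=11/2, |V|=13/2
  updated: d(ADZ,GLV)=67/3, d(GLV,X)=23
5. join ADZ+GLV (d=67/3) ⇒ ADGLVZ; edges |ADZ|=43/6, |GLV|=14/3
  updated: d(ADGLVZ,X)=26
6. join ADGLVZ+X (d=26) ⇒ ADGLVXZ; edges |ADGLVZ|=11/6, |X|=13
final tree: (((A:4,(D:1,Z:1):3):43/6,((G:1,L:1):11/2,V:13/2):14/3):11/6,X:13)
total length: 149/3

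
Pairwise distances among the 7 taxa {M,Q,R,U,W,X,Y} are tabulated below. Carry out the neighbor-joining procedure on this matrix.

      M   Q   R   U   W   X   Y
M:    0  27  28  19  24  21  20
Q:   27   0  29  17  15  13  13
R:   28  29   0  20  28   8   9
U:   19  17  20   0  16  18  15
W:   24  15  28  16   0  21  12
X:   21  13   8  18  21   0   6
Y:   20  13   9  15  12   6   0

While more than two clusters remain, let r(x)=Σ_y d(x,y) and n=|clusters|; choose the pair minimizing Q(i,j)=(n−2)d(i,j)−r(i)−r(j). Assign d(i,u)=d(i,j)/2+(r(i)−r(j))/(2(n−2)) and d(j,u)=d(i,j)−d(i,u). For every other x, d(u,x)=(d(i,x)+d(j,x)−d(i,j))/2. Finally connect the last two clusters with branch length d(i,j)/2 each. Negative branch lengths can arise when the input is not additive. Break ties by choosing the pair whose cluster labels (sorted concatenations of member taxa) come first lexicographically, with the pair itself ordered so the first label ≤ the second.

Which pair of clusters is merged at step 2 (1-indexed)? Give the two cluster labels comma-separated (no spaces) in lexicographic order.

RX,Y

step 1: merge (R,X) at d=8, Q=-169; branch lengths R→15/2, X→1/2; new cluster RX
  updated: d(M,RX)=41/2, d(Q,RX)=17, d(RX,U)=15, d(RX,W)=41/2, d(RX,Y)=7/2
step 2: merge (RX,Y) at d=7/2, Q=-126; branch lengths RX→27/8, Y→1/8; new cluster RXY
  updated: d(M,RXY)=37/2, d(Q,RXY)=53/4, d(RXY,U)=53/4, d(RXY,W)=29/2
step 3: merge (M,U) at d=19, Q=-387/4; branch lengths M→107/8, U→45/8; new cluster MU
  updated: d(MU,Q)=25/2, d(MU,RXY)=51/8, d(MU,W)=21/2
step 4: merge (MU,RXY) at d=51/8, Q=-203/4; branch lengths MU→2, RXY→35/8; new cluster MRUXY
  updated: d(MRUXY,Q)=155/16, d(MRUXY,W)=149/16
step 5: merge (MRUXY,Q) at d=155/16, Q=-34; branch lengths MRUXY→2, Q→123/16; new cluster MQRUXY
  updated: d(MQRUXY,W)=117/16
step 6: merge (MQRUXY,W) at d=117/16; branch lengths MQRUXY→117/32, W→117/32; new cluster MQRUWXY
final tree: ((((M:107/8,U:45/8):2,((R:15/2,X:1/2):27/8,Y:1/8):35/8):2,Q:123/16):117/32,W:117/32)
total length: 431/8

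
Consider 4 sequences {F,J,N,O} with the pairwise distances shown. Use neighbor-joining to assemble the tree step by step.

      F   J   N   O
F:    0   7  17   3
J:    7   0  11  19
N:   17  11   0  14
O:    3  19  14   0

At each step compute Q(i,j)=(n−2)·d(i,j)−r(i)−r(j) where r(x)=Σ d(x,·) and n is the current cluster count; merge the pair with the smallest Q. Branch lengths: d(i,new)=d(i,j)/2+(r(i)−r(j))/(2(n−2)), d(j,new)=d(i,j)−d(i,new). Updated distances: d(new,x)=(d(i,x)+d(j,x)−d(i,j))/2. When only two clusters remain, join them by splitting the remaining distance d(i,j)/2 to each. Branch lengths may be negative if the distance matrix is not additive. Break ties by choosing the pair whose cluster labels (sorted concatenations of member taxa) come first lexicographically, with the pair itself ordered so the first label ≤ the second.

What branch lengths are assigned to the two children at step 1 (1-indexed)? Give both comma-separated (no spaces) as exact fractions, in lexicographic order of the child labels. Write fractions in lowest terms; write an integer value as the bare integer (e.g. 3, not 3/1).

step 1: merge (F,O) at d=3, Q=-57; branch lengths F→-3/4, O→15/4; new cluster FO
  updated: d(FO,J)=23/2, d(FO,N)=14
step 2: merge (FO,J) at d=23/2, Q=-73/2; branch lengths FO→29/4, J→17/4; new cluster FJO
  updated: d(FJO,N)=27/4
step 3: merge (FJO,N) at d=27/4; branch lengths FJO→27/8, N→27/8; new cluster FJNO
final tree: (((F:-3/4,O:15/4):29/4,J:17/4):27/8,N:27/8)
total length: 85/4

-3/4,15/4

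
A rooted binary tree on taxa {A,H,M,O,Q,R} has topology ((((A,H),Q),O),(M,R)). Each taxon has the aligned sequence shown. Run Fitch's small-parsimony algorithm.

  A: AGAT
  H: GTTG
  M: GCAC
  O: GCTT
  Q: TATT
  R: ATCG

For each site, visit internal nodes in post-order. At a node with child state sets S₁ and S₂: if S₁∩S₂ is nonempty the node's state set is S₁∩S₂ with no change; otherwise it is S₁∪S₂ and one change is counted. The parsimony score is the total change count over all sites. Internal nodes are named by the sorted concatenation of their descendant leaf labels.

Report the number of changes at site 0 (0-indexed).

site 0, node AH: A={A} ∪ H={G} → {A,G} (+1)
site 0, node AHQ: AH={A,G} ∪ Q={T} → {A,G,T} (+1)
site 0, node AHOQ: AHQ={A,G,T} ∩ O={G} → {G} (+0)
site 0, node MR: M={G} ∪ R={A} → {A,G} (+1)
site 0, node AHMOQR: AHOQ={G} ∩ MR={A,G} → {G} (+0)
site 1, node AH: A={G} ∪ H={T} → {G,T} (+1)
site 1, node AHQ: AH={G,T} ∪ Q={A} → {A,G,T} (+1)
site 1, node AHOQ: AHQ={A,G,T} ∪ O={C} → {A,C,G,T} (+1)
site 1, node MR: M={C} ∪ R={T} → {C,T} (+1)
site 1, node AHMOQR: AHOQ={A,C,G,T} ∩ MR={C,T} → {C,T} (+0)
site 2, node AH: A={A} ∪ H={T} → {A,T} (+1)
site 2, node AHQ: AH={A,T} ∩ Q={T} → {T} (+0)
site 2, node AHOQ: AHQ={T} ∩ O={T} → {T} (+0)
site 2, node MR: M={A} ∪ R={C} → {A,C} (+1)
site 2, node AHMOQR: AHOQ={T} ∪ MR={A,C} → {A,C,T} (+1)
site 3, node AH: A={T} ∪ H={G} → {G,T} (+1)
site 3, node AHQ: AH={G,T} ∩ Q={T} → {T} (+0)
site 3, node AHOQ: AHQ={T} ∩ O={T} → {T} (+0)
site 3, node MR: M={C} ∪ R={G} → {C,G} (+1)
site 3, node AHMOQR: AHOQ={T} ∪ MR={C,G} → {C,G,T} (+1)
per-site changes: [3, 4, 3, 3]; total = 13

3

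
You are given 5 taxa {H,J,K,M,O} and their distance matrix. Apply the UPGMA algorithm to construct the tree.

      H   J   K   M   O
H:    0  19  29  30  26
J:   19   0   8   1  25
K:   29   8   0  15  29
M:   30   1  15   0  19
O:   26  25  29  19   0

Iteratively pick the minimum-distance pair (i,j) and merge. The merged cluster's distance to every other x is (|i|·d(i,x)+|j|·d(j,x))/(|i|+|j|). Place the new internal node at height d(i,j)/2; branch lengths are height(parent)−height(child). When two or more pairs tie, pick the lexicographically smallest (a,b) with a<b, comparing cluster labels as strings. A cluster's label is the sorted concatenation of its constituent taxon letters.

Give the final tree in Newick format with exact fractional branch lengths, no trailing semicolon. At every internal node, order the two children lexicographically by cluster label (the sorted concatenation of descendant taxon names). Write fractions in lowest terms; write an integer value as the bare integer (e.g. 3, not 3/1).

iteration 1: select J,M (d=1); attach at lengths (1/2, 1/2); label the merged cluster JM
  updated: d(H,JM)=49/2, d(JM,K)=23/2, d(JM,O)=22
iteration 2: select JM,K (d=23/2); attach at lengths (21/4, 23/4); label the merged cluster JKM
  updated: d(H,JKM)=26, d(JKM,O)=73/3
iteration 3: select JKM,O (d=73/3); attach at lengths (77/12, 73/6); label the merged cluster JKMO
  updated: d(H,JKMO)=26
iteration 4: select H,JKMO (d=26); attach at lengths (13, 5/6); label the merged cluster HJKMO
final tree: (H:13,(((J:1/2,M:1/2):21/4,K:23/4):77/12,O:73/6):5/6)
total length: 533/12

(H:13,(((J:1/2,M:1/2):21/4,K:23/4):77/12,O:73/6):5/6)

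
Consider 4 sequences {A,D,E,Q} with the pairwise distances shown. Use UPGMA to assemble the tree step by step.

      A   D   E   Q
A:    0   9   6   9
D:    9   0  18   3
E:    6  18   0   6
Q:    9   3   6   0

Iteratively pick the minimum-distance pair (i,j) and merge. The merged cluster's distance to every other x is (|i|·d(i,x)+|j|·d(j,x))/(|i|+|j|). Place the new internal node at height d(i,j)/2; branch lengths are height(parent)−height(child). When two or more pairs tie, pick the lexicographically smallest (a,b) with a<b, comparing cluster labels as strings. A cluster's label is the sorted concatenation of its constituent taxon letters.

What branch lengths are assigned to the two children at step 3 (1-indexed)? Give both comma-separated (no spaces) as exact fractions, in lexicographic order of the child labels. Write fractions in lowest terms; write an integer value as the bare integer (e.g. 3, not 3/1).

9/4,15/4

iteration 1: select D,Q (d=3); attach at lengths (3/2, 3/2); label the merged cluster DQ
  updated: d(A,DQ)=9, d(DQ,E)=12
iteration 2: select A,E (d=6); attach at lengths (3, 3); label the merged cluster AE
  updated: d(AE,DQ)=21/2
iteration 3: select AE,DQ (d=21/2); attach at lengths (9/4, 15/4); label the merged cluster ADEQ
final tree: ((A:3,E:3):9/4,(D:3/2,Q:3/2):15/4)
total length: 15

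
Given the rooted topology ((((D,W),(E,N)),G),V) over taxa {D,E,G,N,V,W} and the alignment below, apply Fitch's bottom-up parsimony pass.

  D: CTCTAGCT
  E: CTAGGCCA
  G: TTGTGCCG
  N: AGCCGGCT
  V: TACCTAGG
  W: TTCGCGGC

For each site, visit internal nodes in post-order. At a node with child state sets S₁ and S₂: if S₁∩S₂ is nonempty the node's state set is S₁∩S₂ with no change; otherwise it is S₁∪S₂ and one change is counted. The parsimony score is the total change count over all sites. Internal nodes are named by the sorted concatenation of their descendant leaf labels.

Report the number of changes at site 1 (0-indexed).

2

site 0, node DW: D={C} ∪ W={T} → {C,T} (+1)
site 0, node EN: E={C} ∪ N={A} → {A,C} (+1)
site 0, node DENW: DW={C,T} ∩ EN={A,C} → {C} (+0)
site 0, node DEGNW: DENW={C} ∪ G={T} → {C,T} (+1)
site 0, node DEGNVW: DEGNW={C,T} ∩ V={T} → {T} (+0)
site 1, node DW: D={T} ∩ W={T} → {T} (+0)
site 1, node EN: E={T} ∪ N={G} → {G,T} (+1)
site 1, node DENW: DW={T} ∩ EN={G,T} → {T} (+0)
site 1, node DEGNW: DENW={T} ∩ G={T} → {T} (+0)
site 1, node DEGNVW: DEGNW={T} ∪ V={A} → {A,T} (+1)
site 2, node DW: D={C} ∩ W={C} → {C} (+0)
site 2, node EN: E={A} ∪ N={C} → {A,C} (+1)
site 2, node DENW: DW={C} ∩ EN={A,C} → {C} (+0)
site 2, node DEGNW: DENW={C} ∪ G={G} → {C,G} (+1)
site 2, node DEGNVW: DEGNW={C,G} ∩ V={C} → {C} (+0)
site 3, node DW: D={T} ∪ W={G} → {G,T} (+1)
site 3, node EN: E={G} ∪ N={C} → {C,G} (+1)
site 3, node DENW: DW={G,T} ∩ EN={C,G} → {G} (+0)
site 3, node DEGNW: DENW={G} ∪ G={T} → {G,T} (+1)
site 3, node DEGNVW: DEGNW={G,T} ∪ V={C} → {C,G,T} (+1)
site 4, node DW: D={A} ∪ W={C} → {A,C} (+1)
site 4, node EN: E={G} ∩ N={G} → {G} (+0)
site 4, node DENW: DW={A,C} ∪ EN={G} → {A,C,G} (+1)
site 4, node DEGNW: DENW={A,C,G} ∩ G={G} → {G} (+0)
site 4, node DEGNVW: DEGNW={G} ∪ V={T} → {G,T} (+1)
site 5, node DW: D={G} ∩ W={G} → {G} (+0)
site 5, node EN: E={C} ∪ N={G} → {C,G} (+1)
site 5, node DENW: DW={G} ∩ EN={C,G} → {G} (+0)
site 5, node DEGNW: DENW={G} ∪ G={C} → {C,G} (+1)
site 5, node DEGNVW: DEGNW={C,G} ∪ V={A} → {A,C,G} (+1)
site 6, node DW: D={C} ∪ W={G} → {C,G} (+1)
site 6, node EN: E={C} ∩ N={C} → {C} (+0)
site 6, node DENW: DW={C,G} ∩ EN={C} → {C} (+0)
site 6, node DEGNW: DENW={C} ∩ G={C} → {C} (+0)
site 6, node DEGNVW: DEGNW={C} ∪ V={G} → {C,G} (+1)
site 7, node DW: D={T} ∪ W={C} → {C,T} (+1)
site 7, node EN: E={A} ∪ N={T} → {A,T} (+1)
site 7, node DENW: DW={C,T} ∩ EN={A,T} → {T} (+0)
site 7, node DEGNW: DENW={T} ∪ G={G} → {G,T} (+1)
site 7, node DEGNVW: DEGNW={G,T} ∩ V={G} → {G} (+0)
per-site changes: [3, 2, 2, 4, 3, 3, 2, 3]; total = 22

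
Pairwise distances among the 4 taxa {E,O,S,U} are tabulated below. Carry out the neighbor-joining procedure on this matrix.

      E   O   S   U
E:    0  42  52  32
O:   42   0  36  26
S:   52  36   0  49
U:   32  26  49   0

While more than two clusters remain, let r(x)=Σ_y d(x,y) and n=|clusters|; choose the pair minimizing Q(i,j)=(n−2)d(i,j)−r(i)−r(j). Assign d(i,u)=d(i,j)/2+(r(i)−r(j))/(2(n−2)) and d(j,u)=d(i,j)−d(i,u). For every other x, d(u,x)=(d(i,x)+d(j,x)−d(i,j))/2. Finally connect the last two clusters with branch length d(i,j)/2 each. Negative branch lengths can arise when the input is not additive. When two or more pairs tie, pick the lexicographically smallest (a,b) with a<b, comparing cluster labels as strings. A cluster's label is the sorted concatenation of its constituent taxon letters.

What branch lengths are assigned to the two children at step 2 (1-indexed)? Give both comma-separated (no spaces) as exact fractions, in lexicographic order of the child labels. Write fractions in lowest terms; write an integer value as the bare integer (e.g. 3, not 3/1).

33/4,39/4

step 1: merge (E,U) at d=32, Q=-169; branch lengths E→83/4, U→45/4; new cluster EU
  updated: d(EU,O)=18, d(EU,S)=69/2
step 2: merge (EU,O) at d=18, Q=-177/2; branch lengths EU→33/4, O→39/4; new cluster EOU
  updated: d(EOU,S)=105/4
step 3: merge (EOU,S) at d=105/4; branch lengths EOU→105/8, S→105/8; new cluster EOSU
final tree: (((E:83/4,U:45/4):33/4,O:39/4):105/8,S:105/8)
total length: 305/4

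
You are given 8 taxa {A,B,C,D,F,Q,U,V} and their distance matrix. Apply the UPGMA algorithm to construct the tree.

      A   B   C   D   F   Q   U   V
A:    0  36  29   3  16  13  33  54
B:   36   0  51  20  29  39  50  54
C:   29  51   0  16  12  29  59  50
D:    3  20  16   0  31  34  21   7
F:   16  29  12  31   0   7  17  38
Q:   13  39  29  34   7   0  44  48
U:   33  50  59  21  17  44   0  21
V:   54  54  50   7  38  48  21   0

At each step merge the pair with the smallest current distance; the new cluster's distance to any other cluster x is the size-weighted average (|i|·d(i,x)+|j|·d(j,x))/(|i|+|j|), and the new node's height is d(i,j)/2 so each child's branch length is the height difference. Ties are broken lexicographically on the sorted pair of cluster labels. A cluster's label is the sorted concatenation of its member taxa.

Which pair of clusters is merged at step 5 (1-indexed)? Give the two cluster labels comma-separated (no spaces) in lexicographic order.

AD,CFQ

step 1: merge (A,D) at d=3; branch lengths A→3/2, D→3/2; new cluster AD
  updated: d(AD,B)=28, d(AD,C)=45/2, d(AD,F)=47/2, d(AD,Q)=47/2, d(AD,U)=27, d(AD,V)=61/2
step 2: merge (F,Q) at d=7; branch lengths F→7/2, Q→7/2; new cluster FQ
  updated: d(AD,FQ)=47/2, d(B,FQ)=34, d(C,FQ)=41/2, d(FQ,U)=61/2, d(FQ,V)=43
step 3: merge (C,FQ) at d=41/2; branch lengths C→41/4, FQ→27/4; new cluster CFQ
  updated: d(AD,CFQ)=139/6, d(B,CFQ)=119/3, d(CFQ,U)=40, d(CFQ,V)=136/3
step 4: merge (U,V) at d=21; branch lengths U→21/2, V→21/2; new cluster UV
  updated: d(AD,UV)=115/4, d(B,UV)=52, d(CFQ,UV)=128/3
step 5: merge (AD,CFQ) at d=139/6; branch lengths AD→121/12, CFQ→4/3; new cluster ACDFQ
  updated: d(ACDFQ,B)=35, d(ACDFQ,UV)=371/10
step 6: merge (ACDFQ,B) at d=35; branch lengths ACDFQ→71/12, B→35/2; new cluster ABCDFQ
  updated: d(ABCDFQ,UV)=475/12
step 7: merge (ABCDFQ,UV) at d=475/12; branch lengths ABCDFQ→55/24, UV→223/24; new cluster ABCDFQUV
final tree: ((((A:3/2,D:3/2):121/12,(C:41/4,(F:7/2,Q:7/2):27/4):4/3):71/12,B:35/2):55/24,(U:21/2,V:21/2):223/24)
total length: 1133/12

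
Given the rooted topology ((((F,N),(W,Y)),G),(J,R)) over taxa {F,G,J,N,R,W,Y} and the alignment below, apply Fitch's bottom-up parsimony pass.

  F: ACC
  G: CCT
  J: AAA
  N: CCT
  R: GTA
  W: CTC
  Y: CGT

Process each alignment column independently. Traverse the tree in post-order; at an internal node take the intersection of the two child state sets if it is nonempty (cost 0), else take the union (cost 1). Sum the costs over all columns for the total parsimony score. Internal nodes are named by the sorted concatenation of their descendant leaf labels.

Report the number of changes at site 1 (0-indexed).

FN@0: {A} ∪ {C} = {A,C} (union, +1)
WY@0: {C} ∩ {C} = {C} (intersection, +0)
FNWY@0: {A,C} ∩ {C} = {C} (intersection, +0)
FGNWY@0: {C} ∩ {C} = {C} (intersection, +0)
JR@0: {A} ∪ {G} = {A,G} (union, +1)
FGJNRWY@0: {C} ∪ {A,G} = {A,C,G} (union, +1)
FN@1: {C} ∩ {C} = {C} (intersection, +0)
WY@1: {T} ∪ {G} = {G,T} (union, +1)
FNWY@1: {C} ∪ {G,T} = {C,G,T} (union, +1)
FGNWY@1: {C,G,T} ∩ {C} = {C} (intersection, +0)
JR@1: {A} ∪ {T} = {A,T} (union, +1)
FGJNRWY@1: {C} ∪ {A,T} = {A,C,T} (union, +1)
FN@2: {C} ∪ {T} = {C,T} (union, +1)
WY@2: {C} ∪ {T} = {C,T} (union, +1)
FNWY@2: {C,T} ∩ {C,T} = {C,T} (intersection, +0)
FGNWY@2: {C,T} ∩ {T} = {T} (intersection, +0)
JR@2: {A} ∩ {A} = {A} (intersection, +0)
FGJNRWY@2: {T} ∪ {A} = {A,T} (union, +1)
per-site changes: [3, 4, 3]; total = 10

4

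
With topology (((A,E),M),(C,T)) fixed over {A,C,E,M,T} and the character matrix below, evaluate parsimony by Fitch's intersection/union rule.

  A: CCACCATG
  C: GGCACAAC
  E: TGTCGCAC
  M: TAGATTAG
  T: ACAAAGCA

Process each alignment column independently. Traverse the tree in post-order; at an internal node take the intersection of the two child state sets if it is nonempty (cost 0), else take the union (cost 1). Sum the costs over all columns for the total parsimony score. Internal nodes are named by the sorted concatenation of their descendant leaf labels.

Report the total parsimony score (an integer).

AE@0: {C} ∪ {T} = {C,T} (union, +1)
AEM@0: {C,T} ∩ {T} = {T} (intersection, +0)
CT@0: {G} ∪ {A} = {A,G} (union, +1)
ACEMT@0: {T} ∪ {A,G} = {A,G,T} (union, +1)
AE@1: {C} ∪ {G} = {C,G} (union, +1)
AEM@1: {C,G} ∪ {A} = {A,C,G} (union, +1)
CT@1: {G} ∪ {C} = {C,G} (union, +1)
ACEMT@1: {A,C,G} ∩ {C,G} = {C,G} (intersection, +0)
AE@2: {A} ∪ {T} = {A,T} (union, +1)
AEM@2: {A,T} ∪ {G} = {A,G,T} (union, +1)
CT@2: {C} ∪ {A} = {A,C} (union, +1)
ACEMT@2: {A,G,T} ∩ {A,C} = {A} (intersection, +0)
AE@3: {C} ∩ {C} = {C} (intersection, +0)
AEM@3: {C} ∪ {A} = {A,C} (union, +1)
CT@3: {A} ∩ {A} = {A} (intersection, +0)
ACEMT@3: {A,C} ∩ {A} = {A} (intersection, +0)
AE@4: {C} ∪ {G} = {C,G} (union, +1)
AEM@4: {C,G} ∪ {T} = {C,G,T} (union, +1)
CT@4: {C} ∪ {A} = {A,C} (union, +1)
ACEMT@4: {C,G,T} ∩ {A,C} = {C} (intersection, +0)
AE@5: {A} ∪ {C} = {A,C} (union, +1)
AEM@5: {A,C} ∪ {T} = {A,C,T} (union, +1)
CT@5: {A} ∪ {G} = {A,G} (union, +1)
ACEMT@5: {A,C,T} ∩ {A,G} = {A} (intersection, +0)
AE@6: {T} ∪ {A} = {A,T} (union, +1)
AEM@6: {A,T} ∩ {A} = {A} (intersection, +0)
CT@6: {A} ∪ {C} = {A,C} (union, +1)
ACEMT@6: {A} ∩ {A,C} = {A} (intersection, +0)
AE@7: {G} ∪ {C} = {C,G} (union, +1)
AEM@7: {C,G} ∩ {G} = {G} (intersection, +0)
CT@7: {C} ∪ {A} = {A,C} (union, +1)
ACEMT@7: {G} ∪ {A,C} = {A,C,G} (union, +1)
per-site changes: [3, 3, 3, 1, 3, 3, 2, 3]; total = 21

21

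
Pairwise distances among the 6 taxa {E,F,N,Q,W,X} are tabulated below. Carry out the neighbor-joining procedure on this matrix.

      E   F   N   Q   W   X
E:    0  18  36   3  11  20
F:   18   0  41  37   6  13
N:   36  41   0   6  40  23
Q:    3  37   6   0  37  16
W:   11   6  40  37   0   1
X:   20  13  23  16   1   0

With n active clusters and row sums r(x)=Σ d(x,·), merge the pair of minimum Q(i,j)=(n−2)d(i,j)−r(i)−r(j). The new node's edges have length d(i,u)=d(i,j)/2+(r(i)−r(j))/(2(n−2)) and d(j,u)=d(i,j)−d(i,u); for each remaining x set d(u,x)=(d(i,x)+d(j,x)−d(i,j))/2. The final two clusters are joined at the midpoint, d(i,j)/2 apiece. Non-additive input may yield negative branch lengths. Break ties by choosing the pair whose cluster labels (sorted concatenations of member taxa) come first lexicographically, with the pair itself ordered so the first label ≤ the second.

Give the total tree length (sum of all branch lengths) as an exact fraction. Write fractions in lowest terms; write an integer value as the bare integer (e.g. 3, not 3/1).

iteration 1: select N,Q (d=6, Q=-221); attach at lengths (71/8, -23/8); label the merged cluster NQ
  updated: d(E,NQ)=33/2, d(F,NQ)=36, d(NQ,W)=71/2, d(NQ,X)=33/2
iteration 2: select E,NQ (d=33/2, Q=-241/2); attach at lengths (7/4, 59/4); label the merged cluster ENQ
  updated: d(ENQ,F)=75/4, d(ENQ,W)=15, d(ENQ,X)=10
iteration 3: select ENQ,X (d=10, Q=-191/4); attach at lengths (159/16, 1/16); label the merged cluster ENQX
  updated: d(ENQX,F)=87/8, d(ENQX,W)=3
iteration 4: select ENQX,F (d=87/8, Q=-159/8); attach at lengths (63/16, 111/16); label the merged cluster EFNQX
  updated: d(EFNQX,W)=-15/16
iteration 5: select EFNQX,W (d=-15/16); attach at lengths (-15/32, -15/32); label the merged cluster EFNQWX
final tree: ((((E:7/4,(N:71/8,Q:-23/8):59/4):159/16,X:1/16):63/16,F:111/16):-15/32,W:-15/32)
total length: 679/16

679/16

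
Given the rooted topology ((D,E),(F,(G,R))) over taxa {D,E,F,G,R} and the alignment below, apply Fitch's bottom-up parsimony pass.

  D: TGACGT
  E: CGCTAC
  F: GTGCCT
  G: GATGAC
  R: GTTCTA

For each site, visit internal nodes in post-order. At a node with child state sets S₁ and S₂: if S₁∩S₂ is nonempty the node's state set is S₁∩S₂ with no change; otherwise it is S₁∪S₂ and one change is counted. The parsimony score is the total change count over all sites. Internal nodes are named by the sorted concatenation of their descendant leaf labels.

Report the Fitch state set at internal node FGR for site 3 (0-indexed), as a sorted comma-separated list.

site 0, node DE: D={T} ∪ E={C} → {C,T} (+1)
site 0, node GR: G={G} ∩ R={G} → {G} (+0)
site 0, node FGR: F={G} ∩ GR={G} → {G} (+0)
site 0, node DEFGR: DE={C,T} ∪ FGR={G} → {C,G,T} (+1)
site 1, node DE: D={G} ∩ E={G} → {G} (+0)
site 1, node GR: G={A} ∪ R={T} → {A,T} (+1)
site 1, node FGR: F={T} ∩ GR={A,T} → {T} (+0)
site 1, node DEFGR: DE={G} ∪ FGR={T} → {G,T} (+1)
site 2, node DE: D={A} ∪ E={C} → {A,C} (+1)
site 2, node GR: G={T} ∩ R={T} → {T} (+0)
site 2, node FGR: F={G} ∪ GR={T} → {G,T} (+1)
site 2, node DEFGR: DE={A,C} ∪ FGR={G,T} → {A,C,G,T} (+1)
site 3, node DE: D={C} ∪ E={T} → {C,T} (+1)
site 3, node GR: G={G} ∪ R={C} → {C,G} (+1)
site 3, node FGR: F={C} ∩ GR={C,G} → {C} (+0)
site 3, node DEFGR: DE={C,T} ∩ FGR={C} → {C} (+0)
site 4, node DE: D={G} ∪ E={A} → {A,G} (+1)
site 4, node GR: G={A} ∪ R={T} → {A,T} (+1)
site 4, node FGR: F={C} ∪ GR={A,T} → {A,C,T} (+1)
site 4, node DEFGR: DE={A,G} ∩ FGR={A,C,T} → {A} (+0)
site 5, node DE: D={T} ∪ E={C} → {C,T} (+1)
site 5, node GR: G={C} ∪ R={A} → {A,C} (+1)
site 5, node FGR: F={T} ∪ GR={A,C} → {A,C,T} (+1)
site 5, node DEFGR: DE={C,T} ∩ FGR={A,C,T} → {C,T} (+0)
per-site changes: [2, 2, 3, 2, 3, 3]; total = 15

C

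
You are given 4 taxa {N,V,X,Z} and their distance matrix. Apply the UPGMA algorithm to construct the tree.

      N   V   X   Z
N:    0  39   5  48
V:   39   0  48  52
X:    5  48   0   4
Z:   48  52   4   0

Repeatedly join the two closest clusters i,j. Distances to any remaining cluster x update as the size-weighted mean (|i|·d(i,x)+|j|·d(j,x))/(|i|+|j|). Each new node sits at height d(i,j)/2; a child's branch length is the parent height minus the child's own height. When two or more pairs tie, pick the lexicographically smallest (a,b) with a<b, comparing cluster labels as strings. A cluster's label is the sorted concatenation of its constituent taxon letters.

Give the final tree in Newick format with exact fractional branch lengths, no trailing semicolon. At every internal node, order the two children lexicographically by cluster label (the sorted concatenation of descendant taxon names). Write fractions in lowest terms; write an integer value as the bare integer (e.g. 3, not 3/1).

iteration 1: select X,Z (d=4); attach at lengths (2, 2); label the merged cluster XZ
  updated: d(N,XZ)=53/2, d(V,XZ)=50
iteration 2: select N,XZ (d=53/2); attach at lengths (53/4, 45/4); label the merged cluster NXZ
  updated: d(NXZ,V)=139/3
iteration 3: select NXZ,V (d=139/3); attach at lengths (119/12, 139/6); label the merged cluster NVXZ
final tree: ((N:53/4,(X:2,Z:2):45/4):119/12,V:139/6)
total length: 739/12

((N:53/4,(X:2,Z:2):45/4):119/12,V:139/6)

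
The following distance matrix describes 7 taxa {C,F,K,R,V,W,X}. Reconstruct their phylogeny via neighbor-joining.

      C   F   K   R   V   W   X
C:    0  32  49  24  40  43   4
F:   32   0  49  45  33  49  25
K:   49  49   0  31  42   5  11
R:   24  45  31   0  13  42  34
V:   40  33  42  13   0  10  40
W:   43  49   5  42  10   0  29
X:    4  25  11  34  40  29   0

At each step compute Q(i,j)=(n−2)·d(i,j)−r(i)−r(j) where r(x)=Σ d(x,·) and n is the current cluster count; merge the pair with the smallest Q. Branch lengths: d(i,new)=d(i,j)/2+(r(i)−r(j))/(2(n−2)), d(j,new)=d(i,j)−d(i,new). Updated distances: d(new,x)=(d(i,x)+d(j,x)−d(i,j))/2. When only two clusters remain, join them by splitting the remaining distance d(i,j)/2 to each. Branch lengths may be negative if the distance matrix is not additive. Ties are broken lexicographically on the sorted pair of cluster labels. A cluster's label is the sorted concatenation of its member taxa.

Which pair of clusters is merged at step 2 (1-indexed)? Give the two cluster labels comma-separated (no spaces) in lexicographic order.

C,X

1. join K+W (d=5, Q=-340) ⇒ KW; edges |K|=17/5, |W|=8/5
  updated: d(C,KW)=87/2, d(F,KW)=93/2, d(KW,R)=34, d(KW,V)=47/2, d(KW,X)=35/2
2. join C+X (d=4, Q=-248) ⇒ CX; edges |C|=39/8, |X|=-7/8
  updated: d(CX,F)=53/2, d(CX,KW)=57/2, d(CX,R)=27, d(CX,V)=38
3. join CX+F (d=53/2, Q=-383/2) ⇒ CFX; edges |CX|=97/12, |F|=221/12
  updated: d(CFX,KW)=97/4, d(CFX,R)=91/4, d(CFX,V)=89/4
4. join CFX+KW (d=97/4, Q=-205/2) ⇒ CFKWX; edges |CFX|=9, |KW|=61/4
  updated: d(CFKWX,R)=65/4, d(CFKWX,V)=43/4
5. join CFKWX+R (d=65/4, Q=-40) ⇒ CFKRWX; edges |CFKWX|=7, |R|=37/4
  updated: d(CFKRWX,V)=15/4
6. join CFKRWX+V (d=15/4) ⇒ CFKRVWX; edges |CFKRWX|=15/8, |V|=15/8
final tree: (((((C:39/8,X:-7/8):97/12,F:221/12):9,(K:17/5,W:8/5):61/4):7,R:37/4):15/8,V:15/8)
total length: 319/4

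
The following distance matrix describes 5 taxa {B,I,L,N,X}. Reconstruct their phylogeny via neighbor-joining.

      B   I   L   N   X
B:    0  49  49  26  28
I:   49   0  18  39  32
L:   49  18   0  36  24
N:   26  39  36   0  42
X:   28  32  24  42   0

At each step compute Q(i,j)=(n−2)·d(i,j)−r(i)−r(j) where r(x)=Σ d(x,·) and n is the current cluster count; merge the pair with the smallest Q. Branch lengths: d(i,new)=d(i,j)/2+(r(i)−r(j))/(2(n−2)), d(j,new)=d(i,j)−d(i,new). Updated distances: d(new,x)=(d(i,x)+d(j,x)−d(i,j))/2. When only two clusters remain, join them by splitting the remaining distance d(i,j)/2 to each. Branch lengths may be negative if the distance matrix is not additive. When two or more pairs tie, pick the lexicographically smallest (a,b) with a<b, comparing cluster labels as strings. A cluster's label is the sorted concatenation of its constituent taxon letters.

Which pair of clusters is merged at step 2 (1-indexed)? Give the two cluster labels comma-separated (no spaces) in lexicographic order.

iteration 1: select B,N (d=26, Q=-217); attach at lengths (29/2, 23/2); label the merged cluster BN
  updated: d(BN,I)=31, d(BN,L)=59/2, d(BN,X)=22
iteration 2: select BN,X (d=22, Q=-233/2); attach at lengths (97/8, 79/8); label the merged cluster BNX
  updated: d(BNX,I)=41/2, d(BNX,L)=63/4
iteration 3: select BNX,I (d=41/2, Q=-217/4); attach at lengths (73/8, 91/8); label the merged cluster BINX
  updated: d(BINX,L)=53/8
iteration 4: select BINX,L (d=53/8); attach at lengths (53/16, 53/16); label the merged cluster BILNX
final tree: ((((B:29/2,N:23/2):97/8,X:79/8):73/8,I:91/8):53/16,L:53/16)
total length: 601/8

BN,X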